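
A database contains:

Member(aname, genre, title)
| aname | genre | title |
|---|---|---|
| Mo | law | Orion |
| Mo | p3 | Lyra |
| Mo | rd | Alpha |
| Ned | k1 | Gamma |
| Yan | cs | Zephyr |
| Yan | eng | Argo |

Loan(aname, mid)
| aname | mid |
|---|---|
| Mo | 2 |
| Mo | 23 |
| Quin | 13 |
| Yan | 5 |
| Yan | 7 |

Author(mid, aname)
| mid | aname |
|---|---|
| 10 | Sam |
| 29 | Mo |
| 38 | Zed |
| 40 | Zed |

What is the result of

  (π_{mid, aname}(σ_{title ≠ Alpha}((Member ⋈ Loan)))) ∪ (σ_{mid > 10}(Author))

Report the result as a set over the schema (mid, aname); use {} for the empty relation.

{(2, Mo), (23, Mo), (29, Mo), (38, Zed), (40, Zed), (5, Yan), (7, Yan)}

Member ⋈ Loan (natural join on aname): {(Mo, law, Orion, 2), (Mo, law, Orion, 23), (Mo, p3, Lyra, 2), (Mo, p3, Lyra, 23), (Mo, rd, Alpha, 2), (Mo, rd, Alpha, 23), (Yan, cs, Zephyr, 5), (Yan, cs, Zephyr, 7), (Yan, eng, Argo, 5), (Yan, eng, Argo, 7)}
Apply σ_{title ≠ Alpha}; surviving tuples: {(Mo, law, Orion, 2), (Mo, law, Orion, 23), (Mo, p3, Lyra, 2), (Mo, p3, Lyra, 23), (Yan, cs, Zephyr, 5), (Yan, cs, Zephyr, 7), (Yan, eng, Argo, 5), (Yan, eng, Argo, 7)}
π[mid, aname]: project onto (mid, aname) (4 duplicate(s) eliminated) → {(2, Mo), (23, Mo), (5, Yan), (7, Yan)}
Apply σ_{mid > 10}; surviving tuples: {(29, Mo), (38, Zed), (40, Zed)}
Taking the union: {(2, Mo), (23, Mo), (29, Mo), (38, Zed), (40, Zed), (5, Yan), (7, Yan)}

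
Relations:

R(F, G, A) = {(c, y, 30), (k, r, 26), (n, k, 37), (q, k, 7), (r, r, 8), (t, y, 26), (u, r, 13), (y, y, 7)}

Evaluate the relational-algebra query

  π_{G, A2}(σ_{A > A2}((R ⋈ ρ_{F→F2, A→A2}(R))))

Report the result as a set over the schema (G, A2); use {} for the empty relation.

{(k, 7), (r, 13), (r, 8), (y, 26), (y, 7)}

ρ[F→F2, A→A2]: schema becomes (F2, G, A2); tuples unchanged.
Natural join on G: {(c, y, 30, c, 30), (c, y, 30, t, 26), (c, y, 30, y, 7), (k, r, 26, k, 26), (k, r, 26, r, 8), (k, r, 26, u, 13), (n, k, 37, n, 37), (n, k, 37, q, 7), (q, k, 7, n, 37), (q, k, 7, q, 7), (r, r, 8, k, 26), (r, r, 8, r, 8), (r, r, 8, u, 13), (t, y, 26, c, 30), (t, y, 26, t, 26), (t, y, 26, y, 7), (u, r, 13, k, 26), (u, r, 13, r, 8), (u, r, 13, u, 13), (y, y, 7, c, 30), (y, y, 7, t, 26), (y, y, 7, y, 7)}
σ[A > A2]: keep tuples satisfying A > A2 → {(c, y, 30, t, 26), (c, y, 30, y, 7), (k, r, 26, r, 8), (k, r, 26, u, 13), (n, k, 37, q, 7), (t, y, 26, y, 7), (u, r, 13, r, 8)}
Keep only column(s) G, A2 (2 duplicate(s) eliminated): {(k, 7), (r, 13), (r, 8), (y, 26), (y, 7)}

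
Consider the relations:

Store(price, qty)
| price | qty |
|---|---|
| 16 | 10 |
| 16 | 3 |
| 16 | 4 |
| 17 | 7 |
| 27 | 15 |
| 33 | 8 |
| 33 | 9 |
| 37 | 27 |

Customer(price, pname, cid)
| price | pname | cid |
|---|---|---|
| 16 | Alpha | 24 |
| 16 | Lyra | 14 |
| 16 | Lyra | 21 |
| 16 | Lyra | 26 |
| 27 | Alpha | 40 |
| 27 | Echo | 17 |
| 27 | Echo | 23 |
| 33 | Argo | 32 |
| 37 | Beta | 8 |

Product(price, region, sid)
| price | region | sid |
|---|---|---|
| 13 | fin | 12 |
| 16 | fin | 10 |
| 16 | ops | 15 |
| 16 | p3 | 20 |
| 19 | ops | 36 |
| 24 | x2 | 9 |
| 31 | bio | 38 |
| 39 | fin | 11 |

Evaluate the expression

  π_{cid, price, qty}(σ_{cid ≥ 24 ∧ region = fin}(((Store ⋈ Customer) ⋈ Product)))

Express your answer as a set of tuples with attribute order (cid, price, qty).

Joining Store and Customer on price yields {(16, 10, Alpha, 24), (16, 10, Lyra, 14), (16, 10, Lyra, 21), (16, 10, Lyra, 26), (16, 3, Alpha, 24), (16, 3, Lyra, 14), (16, 3, Lyra, 21), (16, 3, Lyra, 26), (16, 4, Alpha, 24), (16, 4, Lyra, 14), (16, 4, Lyra, 21), (16, 4, Lyra, 26), (27, 15, Alpha, 40), (27, 15, Echo, 17), (27, 15, Echo, 23), (33, 8, Argo, 32), (33, 9, Argo, 32), (37, 27, Beta, 8)}.
Joining (Store ⋈ Customer) and Product on price yields {(16, 10, Alpha, 24, fin, 10), (16, 10, Alpha, 24, ops, 15), (16, 10, Alpha, 24, p3, 20), (16, 10, Lyra, 14, fin, 10), (16, 10, Lyra, 14, ops, 15), (16, 10, Lyra, 14, p3, 20), (16, 10, Lyra, 21, fin, 10), (16, 10, Lyra, 21, ops, 15), (16, 10, Lyra, 21, p3, 20), (16, 10, Lyra, 26, fin, 10), (16, 10, Lyra, 26, ops, 15), (16, 10, Lyra, 26, p3, 20), (16, 3, Alpha, 24, fin, 10), (16, 3, Alpha, 24, ops, 15), (16, 3, Alpha, 24, p3, 20), (16, 3, Lyra, 14, fin, 10), (16, 3, Lyra, 14, ops, 15), (16, 3, Lyra, 14, p3, 20), (16, 3, Lyra, 21, fin, 10), (16, 3, Lyra, 21, ops, 15), (16, 3, Lyra, 21, p3, 20), (16, 3, Lyra, 26, fin, 10), (16, 3, Lyra, 26, ops, 15), (16, 3, Lyra, 26, p3, 20), (16, 4, Alpha, 24, fin, 10), (16, 4, Alpha, 24, ops, 15), (16, 4, Alpha, 24, p3, 20), (16, 4, Lyra, 14, fin, 10), (16, 4, Lyra, 14, ops, 15), (16, 4, Lyra, 14, p3, 20), (16, 4, Lyra, 21, fin, 10), (16, 4, Lyra, 21, ops, 15), (16, 4, Lyra, 21, p3, 20), (16, 4, Lyra, 26, fin, 10), (16, 4, Lyra, 26, ops, 15), (16, 4, Lyra, 26, p3, 20)}.
Selection cid ≥ 24 ∧ region = fin: {(16, 10, Alpha, 24, fin, 10), (16, 10, Lyra, 26, fin, 10), (16, 3, Alpha, 24, fin, 10), (16, 3, Lyra, 26, fin, 10), (16, 4, Alpha, 24, fin, 10), (16, 4, Lyra, 26, fin, 10)}
Projecting to cid, price, qty: {(24, 16, 10), (24, 16, 3), (24, 16, 4), (26, 16, 10), (26, 16, 3), (26, 16, 4)}

{(24, 16, 10), (24, 16, 3), (24, 16, 4), (26, 16, 10), (26, 16, 3), (26, 16, 4)}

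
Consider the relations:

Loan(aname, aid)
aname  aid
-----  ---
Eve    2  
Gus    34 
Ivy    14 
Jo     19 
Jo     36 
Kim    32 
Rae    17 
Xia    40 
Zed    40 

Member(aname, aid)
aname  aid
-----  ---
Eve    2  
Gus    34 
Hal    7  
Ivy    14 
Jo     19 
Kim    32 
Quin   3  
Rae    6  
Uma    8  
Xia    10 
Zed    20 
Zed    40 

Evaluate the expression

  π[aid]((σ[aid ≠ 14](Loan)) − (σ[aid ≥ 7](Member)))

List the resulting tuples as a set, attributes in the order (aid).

{17, 2, 36, 40}

Selection aid ≠ 14: {(Eve, 2), (Gus, 34), (Jo, 19), (Jo, 36), (Kim, 32), (Rae, 17), (Xia, 40), (Zed, 40)}
Selection aid ≥ 7: {(Gus, 34), (Hal, 7), (Ivy, 14), (Jo, 19), (Kim, 32), (Uma, 8), (Xia, 10), (Zed, 20), (Zed, 40)}
Taking the difference: {(Eve, 2), (Jo, 36), (Rae, 17), (Xia, 40)}
π_{aid} gives {17, 2, 36, 40}.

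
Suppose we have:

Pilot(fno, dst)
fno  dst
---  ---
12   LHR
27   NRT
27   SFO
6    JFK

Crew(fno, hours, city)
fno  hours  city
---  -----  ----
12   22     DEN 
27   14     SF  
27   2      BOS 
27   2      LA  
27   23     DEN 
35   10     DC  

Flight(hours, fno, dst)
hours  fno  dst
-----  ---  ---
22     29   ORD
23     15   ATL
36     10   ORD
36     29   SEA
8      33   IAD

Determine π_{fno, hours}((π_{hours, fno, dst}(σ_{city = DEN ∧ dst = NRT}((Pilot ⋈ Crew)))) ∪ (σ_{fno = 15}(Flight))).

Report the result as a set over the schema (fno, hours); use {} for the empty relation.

{(15, 23), (27, 23)}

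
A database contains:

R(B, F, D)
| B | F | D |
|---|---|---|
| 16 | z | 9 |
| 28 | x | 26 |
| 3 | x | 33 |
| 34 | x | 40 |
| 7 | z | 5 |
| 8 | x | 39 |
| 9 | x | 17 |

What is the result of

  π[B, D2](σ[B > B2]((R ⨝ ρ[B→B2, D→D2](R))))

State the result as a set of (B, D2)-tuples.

{(16, 5), (28, 17), (28, 33), (28, 39), (34, 17), (34, 26), (34, 33), (34, 39), (8, 33), (9, 33), (9, 39)}

ρ[B→B2, D→D2]: schema becomes (B2, F, D2); tuples unchanged.
Natural join on F: {(16, z, 9, 16, 9), (16, z, 9, 7, 5), (28, x, 26, 28, 26), (28, x, 26, 3, 33), (28, x, 26, 34, 40), (28, x, 26, 8, 39), (28, x, 26, 9, 17), (3, x, 33, 28, 26), (3, x, 33, 3, 33), (3, x, 33, 34, 40), (3, x, 33, 8, 39), (3, x, 33, 9, 17), (34, x, 40, 28, 26), (34, x, 40, 3, 33), (34, x, 40, 34, 40), (34, x, 40, 8, 39), (34, x, 40, 9, 17), (7, z, 5, 16, 9), (7, z, 5, 7, 5), (8, x, 39, 28, 26), (8, x, 39, 3, 33), (8, x, 39, 34, 40), (8, x, 39, 8, 39), (8, x, 39, 9, 17), (9, x, 17, 28, 26), (9, x, 17, 3, 33), (9, x, 17, 34, 40), (9, x, 17, 8, 39), (9, x, 17, 9, 17)}
σ[B > B2]: keep tuples satisfying B > B2 → {(16, z, 9, 7, 5), (28, x, 26, 3, 33), (28, x, 26, 8, 39), (28, x, 26, 9, 17), (34, x, 40, 28, 26), (34, x, 40, 3, 33), (34, x, 40, 8, 39), (34, x, 40, 9, 17), (8, x, 39, 3, 33), (9, x, 17, 3, 33), (9, x, 17, 8, 39)}
Keep only column(s) B, D2: {(16, 5), (28, 17), (28, 33), (28, 39), (34, 17), (34, 26), (34, 33), (34, 39), (8, 33), (9, 33), (9, 39)}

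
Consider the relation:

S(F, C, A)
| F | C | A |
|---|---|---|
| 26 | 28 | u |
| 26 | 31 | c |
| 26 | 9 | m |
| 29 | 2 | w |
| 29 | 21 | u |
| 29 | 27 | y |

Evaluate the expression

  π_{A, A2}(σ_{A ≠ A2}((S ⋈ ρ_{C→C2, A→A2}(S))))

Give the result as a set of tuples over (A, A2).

{(c, m), (c, u), (m, c), (m, u), (u, c), (u, m), (u, w), (u, y), (w, u), (w, y), (y, u), (y, w)}

ρ[C→C2, A→A2]: schema becomes (F, C2, A2); tuples unchanged.
S ⋈ ρ_{C→C2, A→A2}(S) (natural join on F): {(26, 28, u, 28, u), (26, 28, u, 31, c), (26, 28, u, 9, m), (26, 31, c, 28, u), (26, 31, c, 31, c), (26, 31, c, 9, m), (26, 9, m, 28, u), (26, 9, m, 31, c), (26, 9, m, 9, m), (29, 2, w, 2, w), (29, 2, w, 21, u), (29, 2, w, 27, y), (29, 21, u, 2, w), (29, 21, u, 21, u), (29, 21, u, 27, y), (29, 27, y, 2, w), (29, 27, y, 21, u), (29, 27, y, 27, y)}
Filtering on A ≠ A2 leaves {(26, 28, u, 31, c), (26, 28, u, 9, m), (26, 31, c, 28, u), (26, 31, c, 9, m), (26, 9, m, 28, u), (26, 9, m, 31, c), (29, 2, w, 21, u), (29, 2, w, 27, y), (29, 21, u, 2, w), (29, 21, u, 27, y), (29, 27, y, 2, w), (29, 27, y, 21, u)}.
Keep only column(s) A, A2: {(c, m), (c, u), (m, c), (m, u), (u, c), (u, m), (u, w), (u, y), (w, u), (w, y), (y, u), (y, w)}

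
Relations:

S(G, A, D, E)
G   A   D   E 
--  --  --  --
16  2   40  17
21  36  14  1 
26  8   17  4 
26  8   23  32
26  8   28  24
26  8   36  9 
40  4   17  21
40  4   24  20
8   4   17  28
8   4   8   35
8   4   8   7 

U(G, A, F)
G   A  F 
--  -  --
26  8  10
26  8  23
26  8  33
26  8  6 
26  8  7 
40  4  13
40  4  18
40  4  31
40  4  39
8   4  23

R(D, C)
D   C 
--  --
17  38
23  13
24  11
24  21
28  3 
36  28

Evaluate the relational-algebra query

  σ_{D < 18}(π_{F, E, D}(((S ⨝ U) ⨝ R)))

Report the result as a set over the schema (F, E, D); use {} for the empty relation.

S ⋈ U (natural join on G, A): {(26, 8, 17, 4, 10), (26, 8, 17, 4, 23), (26, 8, 17, 4, 33), (26, 8, 17, 4, 6), (26, 8, 17, 4, 7), (26, 8, 23, 32, 10), (26, 8, 23, 32, 23), (26, 8, 23, 32, 33), (26, 8, 23, 32, 6), (26, 8, 23, 32, 7), (26, 8, 28, 24, 10), (26, 8, 28, 24, 23), (26, 8, 28, 24, 33), (26, 8, 28, 24, 6), (26, 8, 28, 24, 7), (26, 8, 36, 9, 10), (26, 8, 36, 9, 23), (26, 8, 36, 9, 33), (26, 8, 36, 9, 6), (26, 8, 36, 9, 7), (40, 4, 17, 21, 13), (40, 4, 17, 21, 18), (40, 4, 17, 21, 31), (40, 4, 17, 21, 39), (40, 4, 24, 20, 13), (40, 4, 24, 20, 18), (40, 4, 24, 20, 31), (40, 4, 24, 20, 39), (8, 4, 17, 28, 23), (8, 4, 8, 35, 23), (8, 4, 8, 7, 23)}
(S ⨝ U) ⋈ R (natural join on D): {(26, 8, 17, 4, 10, 38), (26, 8, 17, 4, 23, 38), (26, 8, 17, 4, 33, 38), (26, 8, 17, 4, 6, 38), (26, 8, 17, 4, 7, 38), (26, 8, 23, 32, 10, 13), (26, 8, 23, 32, 23, 13), (26, 8, 23, 32, 33, 13), (26, 8, 23, 32, 6, 13), (26, 8, 23, 32, 7, 13), (26, 8, 28, 24, 10, 3), (26, 8, 28, 24, 23, 3), (26, 8, 28, 24, 33, 3), (26, 8, 28, 24, 6, 3), (26, 8, 28, 24, 7, 3), (26, 8, 36, 9, 10, 28), (26, 8, 36, 9, 23, 28), (26, 8, 36, 9, 33, 28), (26, 8, 36, 9, 6, 28), (26, 8, 36, 9, 7, 28), (40, 4, 17, 21, 13, 38), (40, 4, 17, 21, 18, 38), (40, 4, 17, 21, 31, 38), (40, 4, 17, 21, 39, 38), (40, 4, 24, 20, 13, 11), (40, 4, 24, 20, 13, 21), (40, 4, 24, 20, 18, 11), (40, 4, 24, 20, 18, 21), (40, 4, 24, 20, 31, 11), (40, 4, 24, 20, 31, 21), (40, 4, 24, 20, 39, 11), (40, 4, 24, 20, 39, 21), (8, 4, 17, 28, 23, 38)}
Projecting to F, E, D (4 duplicate(s) eliminated): {(10, 24, 28), (10, 32, 23), (10, 4, 17), (10, 9, 36), (13, 20, 24), (13, 21, 17), (18, 20, 24), (18, 21, 17), (23, 24, 28), (23, 28, 17), (23, 32, 23), (23, 4, 17), (23, 9, 36), (31, 20, 24), (31, 21, 17), (33, 24, 28), (33, 32, 23), (33, 4, 17), (33, 9, 36), (39, 20, 24), (39, 21, 17), (6, 24, 28), (6, 32, 23), (6, 4, 17), (6, 9, 36), (7, 24, 28), (7, 32, 23), (7, 4, 17), (7, 9, 36)}
σ[D < 18]: keep tuples satisfying D < 18 → {(10, 4, 17), (13, 21, 17), (18, 21, 17), (23, 28, 17), (23, 4, 17), (31, 21, 17), (33, 4, 17), (39, 21, 17), (6, 4, 17), (7, 4, 17)}

{(10, 4, 17), (13, 21, 17), (18, 21, 17), (23, 28, 17), (23, 4, 17), (31, 21, 17), (33, 4, 17), (39, 21, 17), (6, 4, 17), (7, 4, 17)}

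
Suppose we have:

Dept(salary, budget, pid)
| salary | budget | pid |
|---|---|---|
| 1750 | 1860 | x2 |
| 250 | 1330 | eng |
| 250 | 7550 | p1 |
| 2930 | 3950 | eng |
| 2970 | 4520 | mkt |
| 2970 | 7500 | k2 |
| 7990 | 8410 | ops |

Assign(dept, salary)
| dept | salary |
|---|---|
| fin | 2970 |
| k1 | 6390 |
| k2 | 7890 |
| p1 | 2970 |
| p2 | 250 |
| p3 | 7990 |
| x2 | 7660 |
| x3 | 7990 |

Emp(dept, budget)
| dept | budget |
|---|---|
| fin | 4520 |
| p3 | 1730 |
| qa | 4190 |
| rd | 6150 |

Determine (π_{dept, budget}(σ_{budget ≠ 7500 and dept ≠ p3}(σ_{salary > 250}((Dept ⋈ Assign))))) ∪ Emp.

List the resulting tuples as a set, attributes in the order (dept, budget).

Joining Dept and Assign on salary yields {(250, 1330, eng, p2), (250, 7550, p1, p2), (2970, 4520, mkt, fin), (2970, 4520, mkt, p1), (2970, 7500, k2, fin), (2970, 7500, k2, p1), (7990, 8410, ops, p3), (7990, 8410, ops, x3)}.
Apply σ_{salary > 250}; surviving tuples: {(2970, 4520, mkt, fin), (2970, 4520, mkt, p1), (2970, 7500, k2, fin), (2970, 7500, k2, p1), (7990, 8410, ops, p3), (7990, 8410, ops, x3)}
Apply σ_{budget ≠ 7500 and dept ≠ p3}; surviving tuples: {(2970, 4520, mkt, fin), (2970, 4520, mkt, p1), (7990, 8410, ops, x3)}
π[dept, budget]: project onto (dept, budget) → {(fin, 4520), (p1, 4520), (x3, 8410)}
Taking the union: {(fin, 4520), (p1, 4520), (p3, 1730), (qa, 4190), (rd, 6150), (x3, 8410)}

{(fin, 4520), (p1, 4520), (p3, 1730), (qa, 4190), (rd, 6150), (x3, 8410)}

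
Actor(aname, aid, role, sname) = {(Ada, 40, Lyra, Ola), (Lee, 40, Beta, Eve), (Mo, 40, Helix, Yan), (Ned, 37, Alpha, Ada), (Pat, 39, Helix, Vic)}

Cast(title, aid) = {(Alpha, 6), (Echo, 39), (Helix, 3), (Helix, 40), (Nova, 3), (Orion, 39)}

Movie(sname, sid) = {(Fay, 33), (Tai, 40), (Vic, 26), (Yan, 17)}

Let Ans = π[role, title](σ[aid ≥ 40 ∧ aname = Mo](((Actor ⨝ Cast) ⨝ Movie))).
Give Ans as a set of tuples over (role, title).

{(Helix, Helix)}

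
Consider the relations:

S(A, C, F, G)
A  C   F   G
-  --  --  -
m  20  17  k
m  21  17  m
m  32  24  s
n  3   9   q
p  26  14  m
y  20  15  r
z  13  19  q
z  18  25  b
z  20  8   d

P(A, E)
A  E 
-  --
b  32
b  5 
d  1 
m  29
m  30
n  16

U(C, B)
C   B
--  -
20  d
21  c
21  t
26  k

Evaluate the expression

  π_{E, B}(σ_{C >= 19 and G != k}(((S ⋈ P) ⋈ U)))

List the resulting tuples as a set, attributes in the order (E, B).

Joining S and P on A yields {(m, 20, 17, k, 29), (m, 20, 17, k, 30), (m, 21, 17, m, 29), (m, 21, 17, m, 30), (m, 32, 24, s, 29), (m, 32, 24, s, 30), (n, 3, 9, q, 16)}.
Joining (S ⋈ P) and U on C yields {(m, 20, 17, k, 29, d), (m, 20, 17, k, 30, d), (m, 21, 17, m, 29, c), (m, 21, 17, m, 29, t), (m, 21, 17, m, 30, c), (m, 21, 17, m, 30, t)}.
Filtering on C >= 19 and G != k leaves {(m, 21, 17, m, 29, c), (m, 21, 17, m, 29, t), (m, 21, 17, m, 30, c), (m, 21, 17, m, 30, t)}.
Keep only column(s) E, B: {(29, c), (29, t), (30, c), (30, t)}

{(29, c), (29, t), (30, c), (30, t)}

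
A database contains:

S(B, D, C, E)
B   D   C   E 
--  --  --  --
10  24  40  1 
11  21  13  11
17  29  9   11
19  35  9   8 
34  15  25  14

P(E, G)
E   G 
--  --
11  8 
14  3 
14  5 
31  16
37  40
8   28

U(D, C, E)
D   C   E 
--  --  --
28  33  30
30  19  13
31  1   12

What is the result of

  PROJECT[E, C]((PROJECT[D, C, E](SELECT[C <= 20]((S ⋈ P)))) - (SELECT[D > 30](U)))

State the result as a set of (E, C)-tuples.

Joining S and P on E yields {(11, 21, 13, 11, 8), (17, 29, 9, 11, 8), (19, 35, 9, 8, 28), (34, 15, 25, 14, 3), (34, 15, 25, 14, 5)}.
Selection C <= 20: {(11, 21, 13, 11, 8), (17, 29, 9, 11, 8), (19, 35, 9, 8, 28)}
Projecting to D, C, E: {(21, 13, 11), (29, 9, 11), (35, 9, 8)}
Selection D > 30: {(31, 1, 12)}
Taking the difference: {(21, 13, 11), (29, 9, 11), (35, 9, 8)}
Projecting to E, C: {(11, 13), (11, 9), (8, 9)}

{(11, 13), (11, 9), (8, 9)}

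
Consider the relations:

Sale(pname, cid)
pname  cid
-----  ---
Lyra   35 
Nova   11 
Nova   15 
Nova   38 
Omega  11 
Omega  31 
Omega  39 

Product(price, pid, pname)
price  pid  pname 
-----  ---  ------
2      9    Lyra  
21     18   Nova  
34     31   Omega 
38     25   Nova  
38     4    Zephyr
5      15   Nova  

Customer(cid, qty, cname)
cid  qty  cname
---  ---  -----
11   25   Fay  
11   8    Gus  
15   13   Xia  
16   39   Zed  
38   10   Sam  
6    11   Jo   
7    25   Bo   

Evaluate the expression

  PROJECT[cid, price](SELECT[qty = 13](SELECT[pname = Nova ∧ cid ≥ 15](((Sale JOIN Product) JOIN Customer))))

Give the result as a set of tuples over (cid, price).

{(15, 21), (15, 38), (15, 5)}

Sale ⋈ Product (natural join on pname): {(Lyra, 35, 2, 9), (Nova, 11, 21, 18), (Nova, 11, 38, 25), (Nova, 11, 5, 15), (Nova, 15, 21, 18), (Nova, 15, 38, 25), (Nova, 15, 5, 15), (Nova, 38, 21, 18), (Nova, 38, 38, 25), (Nova, 38, 5, 15), (Omega, 11, 34, 31), (Omega, 31, 34, 31), (Omega, 39, 34, 31)}
(Sale JOIN Product) ⋈ Customer (natural join on cid): {(Nova, 11, 21, 18, 25, Fay), (Nova, 11, 21, 18, 8, Gus), (Nova, 11, 38, 25, 25, Fay), (Nova, 11, 38, 25, 8, Gus), (Nova, 11, 5, 15, 25, Fay), (Nova, 11, 5, 15, 8, Gus), (Nova, 15, 21, 18, 13, Xia), (Nova, 15, 38, 25, 13, Xia), (Nova, 15, 5, 15, 13, Xia), (Nova, 38, 21, 18, 10, Sam), (Nova, 38, 38, 25, 10, Sam), (Nova, 38, 5, 15, 10, Sam), (Omega, 11, 34, 31, 25, Fay), (Omega, 11, 34, 31, 8, Gus)}
σ[pname = Nova ∧ cid ≥ 15]: keep tuples satisfying pname = Nova ∧ cid ≥ 15 → {(Nova, 15, 21, 18, 13, Xia), (Nova, 15, 38, 25, 13, Xia), (Nova, 15, 5, 15, 13, Xia), (Nova, 38, 21, 18, 10, Sam), (Nova, 38, 38, 25, 10, Sam), (Nova, 38, 5, 15, 10, Sam)}
σ[qty = 13]: keep tuples satisfying qty = 13 → {(Nova, 15, 21, 18, 13, Xia), (Nova, 15, 38, 25, 13, Xia), (Nova, 15, 5, 15, 13, Xia)}
π[cid, price]: project onto (cid, price) → {(15, 21), (15, 38), (15, 5)}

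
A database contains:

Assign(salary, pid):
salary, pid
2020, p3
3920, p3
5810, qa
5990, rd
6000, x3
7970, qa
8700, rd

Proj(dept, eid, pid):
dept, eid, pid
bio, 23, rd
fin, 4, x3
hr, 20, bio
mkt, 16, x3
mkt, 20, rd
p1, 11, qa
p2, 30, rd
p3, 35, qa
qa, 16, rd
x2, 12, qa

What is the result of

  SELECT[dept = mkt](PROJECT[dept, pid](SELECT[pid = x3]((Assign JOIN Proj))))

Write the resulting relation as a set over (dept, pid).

Joining Assign and Proj on pid yields {(5810, qa, p1, 11), (5810, qa, p3, 35), (5810, qa, x2, 12), (5990, rd, bio, 23), (5990, rd, mkt, 20), (5990, rd, p2, 30), (5990, rd, qa, 16), (6000, x3, fin, 4), (6000, x3, mkt, 16), (7970, qa, p1, 11), (7970, qa, p3, 35), (7970, qa, x2, 12), (8700, rd, bio, 23), (8700, rd, mkt, 20), (8700, rd, p2, 30), (8700, rd, qa, 16)}.
Filtering on pid = x3 leaves {(6000, x3, fin, 4), (6000, x3, mkt, 16)}.
π[dept, pid]: project onto (dept, pid) → {(fin, x3), (mkt, x3)}
Filtering on dept = mkt leaves {(mkt, x3)}.

{(mkt, x3)}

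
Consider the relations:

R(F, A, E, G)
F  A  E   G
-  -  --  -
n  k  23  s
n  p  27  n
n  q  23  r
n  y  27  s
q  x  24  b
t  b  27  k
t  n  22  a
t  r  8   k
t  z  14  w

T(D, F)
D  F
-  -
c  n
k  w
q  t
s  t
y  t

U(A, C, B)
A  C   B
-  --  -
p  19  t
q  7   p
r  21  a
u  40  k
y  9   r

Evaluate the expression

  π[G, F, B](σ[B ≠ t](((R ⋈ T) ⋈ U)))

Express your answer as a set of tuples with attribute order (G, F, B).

{(k, t, a), (r, n, p), (s, n, r)}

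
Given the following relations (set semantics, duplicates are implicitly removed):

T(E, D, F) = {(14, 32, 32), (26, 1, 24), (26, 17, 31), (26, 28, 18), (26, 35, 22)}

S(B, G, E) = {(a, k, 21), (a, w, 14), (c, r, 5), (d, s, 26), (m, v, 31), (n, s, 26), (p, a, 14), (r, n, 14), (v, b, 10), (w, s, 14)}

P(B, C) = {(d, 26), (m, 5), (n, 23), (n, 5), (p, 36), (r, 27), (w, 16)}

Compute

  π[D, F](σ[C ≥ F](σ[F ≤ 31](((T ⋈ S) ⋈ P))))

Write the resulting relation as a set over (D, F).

Joining T and S on E yields {(14, 32, 32, a, w), (14, 32, 32, p, a), (14, 32, 32, r, n), (14, 32, 32, w, s), (26, 1, 24, d, s), (26, 1, 24, n, s), (26, 17, 31, d, s), (26, 17, 31, n, s), (26, 28, 18, d, s), (26, 28, 18, n, s), (26, 35, 22, d, s), (26, 35, 22, n, s)}.
Joining (T ⋈ S) and P on B yields {(14, 32, 32, p, a, 36), (14, 32, 32, r, n, 27), (14, 32, 32, w, s, 16), (26, 1, 24, d, s, 26), (26, 1, 24, n, s, 23), (26, 1, 24, n, s, 5), (26, 17, 31, d, s, 26), (26, 17, 31, n, s, 23), (26, 17, 31, n, s, 5), (26, 28, 18, d, s, 26), (26, 28, 18, n, s, 23), (26, 28, 18, n, s, 5), (26, 35, 22, d, s, 26), (26, 35, 22, n, s, 23), (26, 35, 22, n, s, 5)}.
σ[F ≤ 31]: keep tuples satisfying F ≤ 31 → {(26, 1, 24, d, s, 26), (26, 1, 24, n, s, 23), (26, 1, 24, n, s, 5), (26, 17, 31, d, s, 26), (26, 17, 31, n, s, 23), (26, 17, 31, n, s, 5), (26, 28, 18, d, s, 26), (26, 28, 18, n, s, 23), (26, 28, 18, n, s, 5), (26, 35, 22, d, s, 26), (26, 35, 22, n, s, 23), (26, 35, 22, n, s, 5)}
σ[C ≥ F]: keep tuples satisfying C ≥ F → {(26, 1, 24, d, s, 26), (26, 28, 18, d, s, 26), (26, 28, 18, n, s, 23), (26, 35, 22, d, s, 26), (26, 35, 22, n, s, 23)}
π_{D, F} gives {(1, 24), (28, 18), (35, 22)} (2 duplicate(s) eliminated).

{(1, 24), (28, 18), (35, 22)}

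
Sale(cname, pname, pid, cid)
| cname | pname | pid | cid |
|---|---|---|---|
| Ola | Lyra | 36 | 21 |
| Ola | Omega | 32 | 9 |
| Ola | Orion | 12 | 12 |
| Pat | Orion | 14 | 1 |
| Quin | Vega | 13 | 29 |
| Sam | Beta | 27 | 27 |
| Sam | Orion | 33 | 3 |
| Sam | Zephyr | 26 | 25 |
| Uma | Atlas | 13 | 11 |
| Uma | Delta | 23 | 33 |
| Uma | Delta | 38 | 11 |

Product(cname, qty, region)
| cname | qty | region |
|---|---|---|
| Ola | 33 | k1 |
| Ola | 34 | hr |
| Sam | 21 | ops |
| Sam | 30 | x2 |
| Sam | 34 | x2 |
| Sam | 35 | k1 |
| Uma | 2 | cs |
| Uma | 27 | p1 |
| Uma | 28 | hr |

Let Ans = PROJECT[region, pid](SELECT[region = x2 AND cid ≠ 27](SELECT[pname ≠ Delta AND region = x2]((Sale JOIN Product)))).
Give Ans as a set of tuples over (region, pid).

Natural join on cname: {(Ola, Lyra, 36, 21, 33, k1), (Ola, Lyra, 36, 21, 34, hr), (Ola, Omega, 32, 9, 33, k1), (Ola, Omega, 32, 9, 34, hr), (Ola, Orion, 12, 12, 33, k1), (Ola, Orion, 12, 12, 34, hr), (Sam, Beta, 27, 27, 21, ops), (Sam, Beta, 27, 27, 30, x2), (Sam, Beta, 27, 27, 34, x2), (Sam, Beta, 27, 27, 35, k1), (Sam, Orion, 33, 3, 21, ops), (Sam, Orion, 33, 3, 30, x2), (Sam, Orion, 33, 3, 34, x2), (Sam, Orion, 33, 3, 35, k1), (Sam, Zephyr, 26, 25, 21, ops), (Sam, Zephyr, 26, 25, 30, x2), (Sam, Zephyr, 26, 25, 34, x2), (Sam, Zephyr, 26, 25, 35, k1), (Uma, Atlas, 13, 11, 2, cs), (Uma, Atlas, 13, 11, 27, p1), (Uma, Atlas, 13, 11, 28, hr), (Uma, Delta, 23, 33, 2, cs), (Uma, Delta, 23, 33, 27, p1), (Uma, Delta, 23, 33, 28, hr), (Uma, Delta, 38, 11, 2, cs), (Uma, Delta, 38, 11, 27, p1), (Uma, Delta, 38, 11, 28, hr)}
Apply σ_{pname ≠ Delta AND region = x2}; surviving tuples: {(Sam, Beta, 27, 27, 30, x2), (Sam, Beta, 27, 27, 34, x2), (Sam, Orion, 33, 3, 30, x2), (Sam, Orion, 33, 3, 34, x2), (Sam, Zephyr, 26, 25, 30, x2), (Sam, Zephyr, 26, 25, 34, x2)}
Apply σ_{region = x2 AND cid ≠ 27}; surviving tuples: {(Sam, Orion, 33, 3, 30, x2), (Sam, Orion, 33, 3, 34, x2), (Sam, Zephyr, 26, 25, 30, x2), (Sam, Zephyr, 26, 25, 34, x2)}
Keep only column(s) region, pid (2 duplicate(s) eliminated): {(x2, 26), (x2, 33)}

{(x2, 26), (x2, 33)}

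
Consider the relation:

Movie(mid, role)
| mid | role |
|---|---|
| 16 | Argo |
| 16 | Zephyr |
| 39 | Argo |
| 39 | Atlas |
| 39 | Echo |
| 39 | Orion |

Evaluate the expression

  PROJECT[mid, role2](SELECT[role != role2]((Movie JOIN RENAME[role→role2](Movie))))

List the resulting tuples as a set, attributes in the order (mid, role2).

{(16, Argo), (16, Zephyr), (39, Argo), (39, Atlas), (39, Echo), (39, Orion)}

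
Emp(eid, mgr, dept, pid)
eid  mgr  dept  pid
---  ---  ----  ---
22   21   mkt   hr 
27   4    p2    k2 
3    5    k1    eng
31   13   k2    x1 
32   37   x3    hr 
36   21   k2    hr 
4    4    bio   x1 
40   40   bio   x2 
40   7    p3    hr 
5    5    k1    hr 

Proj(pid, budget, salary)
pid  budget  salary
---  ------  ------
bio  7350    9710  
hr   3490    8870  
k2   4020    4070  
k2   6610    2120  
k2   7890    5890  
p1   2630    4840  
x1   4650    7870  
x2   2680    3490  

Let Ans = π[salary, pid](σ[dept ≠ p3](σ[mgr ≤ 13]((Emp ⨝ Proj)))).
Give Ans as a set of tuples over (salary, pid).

Natural join on pid: {(22, 21, mkt, hr, 3490, 8870), (27, 4, p2, k2, 4020, 4070), (27, 4, p2, k2, 6610, 2120), (27, 4, p2, k2, 7890, 5890), (31, 13, k2, x1, 4650, 7870), (32, 37, x3, hr, 3490, 8870), (36, 21, k2, hr, 3490, 8870), (4, 4, bio, x1, 4650, 7870), (40, 40, bio, x2, 2680, 3490), (40, 7, p3, hr, 3490, 8870), (5, 5, k1, hr, 3490, 8870)}
Apply σ_{mgr ≤ 13}; surviving tuples: {(27, 4, p2, k2, 4020, 4070), (27, 4, p2, k2, 6610, 2120), (27, 4, p2, k2, 7890, 5890), (31, 13, k2, x1, 4650, 7870), (4, 4, bio, x1, 4650, 7870), (40, 7, p3, hr, 3490, 8870), (5, 5, k1, hr, 3490, 8870)}
Apply σ_{dept ≠ p3}; surviving tuples: {(27, 4, p2, k2, 4020, 4070), (27, 4, p2, k2, 6610, 2120), (27, 4, p2, k2, 7890, 5890), (31, 13, k2, x1, 4650, 7870), (4, 4, bio, x1, 4650, 7870), (5, 5, k1, hr, 3490, 8870)}
Keep only column(s) salary, pid (1 duplicate(s) eliminated): {(2120, k2), (4070, k2), (5890, k2), (7870, x1), (8870, hr)}

{(2120, k2), (4070, k2), (5890, k2), (7870, x1), (8870, hr)}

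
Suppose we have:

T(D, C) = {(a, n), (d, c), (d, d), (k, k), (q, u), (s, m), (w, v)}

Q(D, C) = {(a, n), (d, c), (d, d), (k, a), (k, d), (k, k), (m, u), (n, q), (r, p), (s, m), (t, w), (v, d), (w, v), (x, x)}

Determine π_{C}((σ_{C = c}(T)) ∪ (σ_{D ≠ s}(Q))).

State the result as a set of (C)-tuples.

Selection C = c: {(d, c)}
Selection D ≠ s: {(a, n), (d, c), (d, d), (k, a), (k, d), (k, k), (m, u), (n, q), (r, p), (t, w), (v, d), (w, v), (x, x)}
Set union of the two operands is {(a, n), (d, c), (d, d), (k, a), (k, d), (k, k), (m, u), (n, q), (r, p), (t, w), (v, d), (w, v), (x, x)}.
Keep only column(s) C (2 duplicate(s) eliminated): {a, c, d, k, n, p, q, u, v, w, x}

{a, c, d, k, n, p, q, u, v, w, x}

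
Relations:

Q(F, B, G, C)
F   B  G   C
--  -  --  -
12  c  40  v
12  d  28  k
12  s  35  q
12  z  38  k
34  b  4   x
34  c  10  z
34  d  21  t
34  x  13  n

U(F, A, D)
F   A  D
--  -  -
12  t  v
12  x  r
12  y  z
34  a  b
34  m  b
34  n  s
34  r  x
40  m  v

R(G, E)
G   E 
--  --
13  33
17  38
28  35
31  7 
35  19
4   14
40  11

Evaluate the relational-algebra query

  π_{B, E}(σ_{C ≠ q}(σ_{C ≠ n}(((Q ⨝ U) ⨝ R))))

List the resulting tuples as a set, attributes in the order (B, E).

{(b, 14), (c, 11), (d, 35)}

Joining Q and U on F yields {(12, c, 40, v, t, v), (12, c, 40, v, x, r), (12, c, 40, v, y, z), (12, d, 28, k, t, v), (12, d, 28, k, x, r), (12, d, 28, k, y, z), (12, s, 35, q, t, v), (12, s, 35, q, x, r), (12, s, 35, q, y, z), (12, z, 38, k, t, v), (12, z, 38, k, x, r), (12, z, 38, k, y, z), (34, b, 4, x, a, b), (34, b, 4, x, m, b), (34, b, 4, x, n, s), (34, b, 4, x, r, x), (34, c, 10, z, a, b), (34, c, 10, z, m, b), (34, c, 10, z, n, s), (34, c, 10, z, r, x), (34, d, 21, t, a, b), (34, d, 21, t, m, b), (34, d, 21, t, n, s), (34, d, 21, t, r, x), (34, x, 13, n, a, b), (34, x, 13, n, m, b), (34, x, 13, n, n, s), (34, x, 13, n, r, x)}.
Joining (Q ⨝ U) and R on G yields {(12, c, 40, v, t, v, 11), (12, c, 40, v, x, r, 11), (12, c, 40, v, y, z, 11), (12, d, 28, k, t, v, 35), (12, d, 28, k, x, r, 35), (12, d, 28, k, y, z, 35), (12, s, 35, q, t, v, 19), (12, s, 35, q, x, r, 19), (12, s, 35, q, y, z, 19), (34, b, 4, x, a, b, 14), (34, b, 4, x, m, b, 14), (34, b, 4, x, n, s, 14), (34, b, 4, x, r, x, 14), (34, x, 13, n, a, b, 33), (34, x, 13, n, m, b, 33), (34, x, 13, n, n, s, 33), (34, x, 13, n, r, x, 33)}.
Apply σ_{C ≠ n}; surviving tuples: {(12, c, 40, v, t, v, 11), (12, c, 40, v, x, r, 11), (12, c, 40, v, y, z, 11), (12, d, 28, k, t, v, 35), (12, d, 28, k, x, r, 35), (12, d, 28, k, y, z, 35), (12, s, 35, q, t, v, 19), (12, s, 35, q, x, r, 19), (12, s, 35, q, y, z, 19), (34, b, 4, x, a, b, 14), (34, b, 4, x, m, b, 14), (34, b, 4, x, n, s, 14), (34, b, 4, x, r, x, 14)}
Apply σ_{C ≠ q}; surviving tuples: {(12, c, 40, v, t, v, 11), (12, c, 40, v, x, r, 11), (12, c, 40, v, y, z, 11), (12, d, 28, k, t, v, 35), (12, d, 28, k, x, r, 35), (12, d, 28, k, y, z, 35), (34, b, 4, x, a, b, 14), (34, b, 4, x, m, b, 14), (34, b, 4, x, n, s, 14), (34, b, 4, x, r, x, 14)}
π_{B, E} gives {(b, 14), (c, 11), (d, 35)} (7 duplicate(s) eliminated).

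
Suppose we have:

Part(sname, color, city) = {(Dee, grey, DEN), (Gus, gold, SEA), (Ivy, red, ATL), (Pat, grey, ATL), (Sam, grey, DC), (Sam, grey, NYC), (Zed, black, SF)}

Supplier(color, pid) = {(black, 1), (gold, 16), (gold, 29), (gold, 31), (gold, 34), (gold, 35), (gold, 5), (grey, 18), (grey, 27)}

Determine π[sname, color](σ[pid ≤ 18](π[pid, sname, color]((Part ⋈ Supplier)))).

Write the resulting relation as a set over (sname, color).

{(Dee, grey), (Gus, gold), (Pat, grey), (Sam, grey), (Zed, black)}

Joining Part and Supplier on color yields {(Dee, grey, DEN, 18), (Dee, grey, DEN, 27), (Gus, gold, SEA, 16), (Gus, gold, SEA, 29), (Gus, gold, SEA, 31), (Gus, gold, SEA, 34), (Gus, gold, SEA, 35), (Gus, gold, SEA, 5), (Pat, grey, ATL, 18), (Pat, grey, ATL, 27), (Sam, grey, DC, 18), (Sam, grey, DC, 27), (Sam, grey, NYC, 18), (Sam, grey, NYC, 27), (Zed, black, SF, 1)}.
π[pid, sname, color]: project onto (pid, sname, color) (2 duplicate(s) eliminated) → {(1, Zed, black), (16, Gus, gold), (18, Dee, grey), (18, Pat, grey), (18, Sam, grey), (27, Dee, grey), (27, Pat, grey), (27, Sam, grey), (29, Gus, gold), (31, Gus, gold), (34, Gus, gold), (35, Gus, gold), (5, Gus, gold)}
Filtering on pid ≤ 18 leaves {(1, Zed, black), (16, Gus, gold), (18, Dee, grey), (18, Pat, grey), (18, Sam, grey), (5, Gus, gold)}.
π[sname, color]: project onto (sname, color) (1 duplicate(s) eliminated) → {(Dee, grey), (Gus, gold), (Pat, grey), (Sam, grey), (Zed, black)}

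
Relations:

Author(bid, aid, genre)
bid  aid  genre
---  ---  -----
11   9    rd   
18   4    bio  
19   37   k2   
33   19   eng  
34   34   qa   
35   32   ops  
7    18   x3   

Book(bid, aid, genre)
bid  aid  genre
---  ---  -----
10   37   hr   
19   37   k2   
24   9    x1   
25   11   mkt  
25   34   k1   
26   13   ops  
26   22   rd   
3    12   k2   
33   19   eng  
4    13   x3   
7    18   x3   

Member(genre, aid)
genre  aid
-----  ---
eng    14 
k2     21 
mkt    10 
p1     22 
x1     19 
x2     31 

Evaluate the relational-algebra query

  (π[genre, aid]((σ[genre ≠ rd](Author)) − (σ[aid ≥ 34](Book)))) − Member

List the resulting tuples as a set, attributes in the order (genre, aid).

{(bio, 4), (eng, 19), (ops, 32), (qa, 34), (x3, 18)}

σ[genre ≠ rd]: keep tuples satisfying genre ≠ rd → {(18, 4, bio), (19, 37, k2), (33, 19, eng), (34, 34, qa), (35, 32, ops), (7, 18, x3)}
σ[aid ≥ 34]: keep tuples satisfying aid ≥ 34 → {(10, 37, hr), (19, 37, k2), (25, 34, k1)}
Set difference of the two operands is {(18, 4, bio), (33, 19, eng), (34, 34, qa), (35, 32, ops), (7, 18, x3)}.
π[genre, aid]: project onto (genre, aid) → {(bio, 4), (eng, 19), (ops, 32), (qa, 34), (x3, 18)}
Set difference of the two operands is {(bio, 4), (eng, 19), (ops, 32), (qa, 34), (x3, 18)}.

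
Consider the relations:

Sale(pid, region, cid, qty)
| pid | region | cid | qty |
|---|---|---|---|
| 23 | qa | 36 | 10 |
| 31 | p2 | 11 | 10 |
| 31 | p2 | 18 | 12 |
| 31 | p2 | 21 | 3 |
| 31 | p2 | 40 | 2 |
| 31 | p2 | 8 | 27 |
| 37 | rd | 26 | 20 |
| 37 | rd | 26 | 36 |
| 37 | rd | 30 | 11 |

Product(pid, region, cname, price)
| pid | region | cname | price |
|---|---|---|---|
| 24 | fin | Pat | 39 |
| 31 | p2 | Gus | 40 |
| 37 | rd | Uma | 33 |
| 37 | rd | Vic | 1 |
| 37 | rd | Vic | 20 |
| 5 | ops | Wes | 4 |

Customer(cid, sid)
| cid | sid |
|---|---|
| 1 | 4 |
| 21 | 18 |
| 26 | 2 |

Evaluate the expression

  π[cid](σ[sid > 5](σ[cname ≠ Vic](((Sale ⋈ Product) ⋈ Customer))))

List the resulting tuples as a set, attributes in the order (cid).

{21}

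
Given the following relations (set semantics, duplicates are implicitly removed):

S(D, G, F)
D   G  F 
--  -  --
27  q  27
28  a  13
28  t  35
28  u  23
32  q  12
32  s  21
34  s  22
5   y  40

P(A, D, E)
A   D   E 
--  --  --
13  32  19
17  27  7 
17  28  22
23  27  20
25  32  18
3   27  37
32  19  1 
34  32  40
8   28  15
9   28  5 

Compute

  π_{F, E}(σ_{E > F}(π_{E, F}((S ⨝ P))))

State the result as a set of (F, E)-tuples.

S ⋈ P (natural join on D): {(27, q, 27, 17, 7), (27, q, 27, 23, 20), (27, q, 27, 3, 37), (28, a, 13, 17, 22), (28, a, 13, 8, 15), (28, a, 13, 9, 5), (28, t, 35, 17, 22), (28, t, 35, 8, 15), (28, t, 35, 9, 5), (28, u, 23, 17, 22), (28, u, 23, 8, 15), (28, u, 23, 9, 5), (32, q, 12, 13, 19), (32, q, 12, 25, 18), (32, q, 12, 34, 40), (32, s, 21, 13, 19), (32, s, 21, 25, 18), (32, s, 21, 34, 40)}
Projecting to E, F: {(15, 13), (15, 23), (15, 35), (18, 12), (18, 21), (19, 12), (19, 21), (20, 27), (22, 13), (22, 23), (22, 35), (37, 27), (40, 12), (40, 21), (5, 13), (5, 23), (5, 35), (7, 27)}
Apply σ_{E > F}; surviving tuples: {(15, 13), (18, 12), (19, 12), (22, 13), (37, 27), (40, 12), (40, 21)}
Projecting to F, E: {(12, 18), (12, 19), (12, 40), (13, 15), (13, 22), (21, 40), (27, 37)}

{(12, 18), (12, 19), (12, 40), (13, 15), (13, 22), (21, 40), (27, 37)}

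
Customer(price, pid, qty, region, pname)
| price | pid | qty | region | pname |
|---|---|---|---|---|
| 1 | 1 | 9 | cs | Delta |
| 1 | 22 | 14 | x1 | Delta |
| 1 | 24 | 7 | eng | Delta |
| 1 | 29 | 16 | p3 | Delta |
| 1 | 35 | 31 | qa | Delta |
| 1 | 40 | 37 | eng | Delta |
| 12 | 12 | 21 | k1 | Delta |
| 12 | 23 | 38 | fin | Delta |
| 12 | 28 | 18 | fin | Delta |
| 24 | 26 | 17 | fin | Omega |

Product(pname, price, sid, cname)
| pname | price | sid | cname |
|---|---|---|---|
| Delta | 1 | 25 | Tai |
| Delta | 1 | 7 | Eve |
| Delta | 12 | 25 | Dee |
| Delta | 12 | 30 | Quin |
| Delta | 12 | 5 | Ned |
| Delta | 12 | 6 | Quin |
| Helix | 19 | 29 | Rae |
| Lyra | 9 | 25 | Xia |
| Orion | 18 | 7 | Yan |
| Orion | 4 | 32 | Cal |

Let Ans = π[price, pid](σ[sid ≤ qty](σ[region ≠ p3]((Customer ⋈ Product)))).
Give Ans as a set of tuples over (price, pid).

{(1, 1), (1, 22), (1, 24), (1, 35), (1, 40), (12, 12), (12, 23), (12, 28)}

Natural join on price, pname: {(1, 1, 9, cs, Delta, 25, Tai), (1, 1, 9, cs, Delta, 7, Eve), (1, 22, 14, x1, Delta, 25, Tai), (1, 22, 14, x1, Delta, 7, Eve), (1, 24, 7, eng, Delta, 25, Tai), (1, 24, 7, eng, Delta, 7, Eve), (1, 29, 16, p3, Delta, 25, Tai), (1, 29, 16, p3, Delta, 7, Eve), (1, 35, 31, qa, Delta, 25, Tai), (1, 35, 31, qa, Delta, 7, Eve), (1, 40, 37, eng, Delta, 25, Tai), (1, 40, 37, eng, Delta, 7, Eve), (12, 12, 21, k1, Delta, 25, Dee), (12, 12, 21, k1, Delta, 30, Quin), (12, 12, 21, k1, Delta, 5, Ned), (12, 12, 21, k1, Delta, 6, Quin), (12, 23, 38, fin, Delta, 25, Dee), (12, 23, 38, fin, Delta, 30, Quin), (12, 23, 38, fin, Delta, 5, Ned), (12, 23, 38, fin, Delta, 6, Quin), (12, 28, 18, fin, Delta, 25, Dee), (12, 28, 18, fin, Delta, 30, Quin), (12, 28, 18, fin, Delta, 5, Ned), (12, 28, 18, fin, Delta, 6, Quin)}
σ[region ≠ p3]: keep tuples satisfying region ≠ p3 → {(1, 1, 9, cs, Delta, 25, Tai), (1, 1, 9, cs, Delta, 7, Eve), (1, 22, 14, x1, Delta, 25, Tai), (1, 22, 14, x1, Delta, 7, Eve), (1, 24, 7, eng, Delta, 25, Tai), (1, 24, 7, eng, Delta, 7, Eve), (1, 35, 31, qa, Delta, 25, Tai), (1, 35, 31, qa, Delta, 7, Eve), (1, 40, 37, eng, Delta, 25, Tai), (1, 40, 37, eng, Delta, 7, Eve), (12, 12, 21, k1, Delta, 25, Dee), (12, 12, 21, k1, Delta, 30, Quin), (12, 12, 21, k1, Delta, 5, Ned), (12, 12, 21, k1, Delta, 6, Quin), (12, 23, 38, fin, Delta, 25, Dee), (12, 23, 38, fin, Delta, 30, Quin), (12, 23, 38, fin, Delta, 5, Ned), (12, 23, 38, fin, Delta, 6, Quin), (12, 28, 18, fin, Delta, 25, Dee), (12, 28, 18, fin, Delta, 30, Quin), (12, 28, 18, fin, Delta, 5, Ned), (12, 28, 18, fin, Delta, 6, Quin)}
σ[sid ≤ qty]: keep tuples satisfying sid ≤ qty → {(1, 1, 9, cs, Delta, 7, Eve), (1, 22, 14, x1, Delta, 7, Eve), (1, 24, 7, eng, Delta, 7, Eve), (1, 35, 31, qa, Delta, 25, Tai), (1, 35, 31, qa, Delta, 7, Eve), (1, 40, 37, eng, Delta, 25, Tai), (1, 40, 37, eng, Delta, 7, Eve), (12, 12, 21, k1, Delta, 5, Ned), (12, 12, 21, k1, Delta, 6, Quin), (12, 23, 38, fin, Delta, 25, Dee), (12, 23, 38, fin, Delta, 30, Quin), (12, 23, 38, fin, Delta, 5, Ned), (12, 23, 38, fin, Delta, 6, Quin), (12, 28, 18, fin, Delta, 5, Ned), (12, 28, 18, fin, Delta, 6, Quin)}
Projecting to price, pid (7 duplicate(s) eliminated): {(1, 1), (1, 22), (1, 24), (1, 35), (1, 40), (12, 12), (12, 23), (12, 28)}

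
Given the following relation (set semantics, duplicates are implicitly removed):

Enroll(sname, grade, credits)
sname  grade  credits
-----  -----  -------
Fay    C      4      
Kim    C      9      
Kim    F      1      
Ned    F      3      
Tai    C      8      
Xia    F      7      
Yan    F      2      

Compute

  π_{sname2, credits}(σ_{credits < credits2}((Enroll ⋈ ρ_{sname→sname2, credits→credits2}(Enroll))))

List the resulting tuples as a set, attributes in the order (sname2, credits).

{(Kim, 4), (Kim, 8), (Ned, 1), (Ned, 2), (Tai, 4), (Xia, 1), (Xia, 2), (Xia, 3), (Yan, 1)}

ρ[sname→sname2, credits→credits2]: schema becomes (sname2, grade, credits2); tuples unchanged.
Enroll ⋈ ρ_{sname→sname2, credits→credits2}(Enroll) (natural join on grade): {(Fay, C, 4, Fay, 4), (Fay, C, 4, Kim, 9), (Fay, C, 4, Tai, 8), (Kim, C, 9, Fay, 4), (Kim, C, 9, Kim, 9), (Kim, C, 9, Tai, 8), (Kim, F, 1, Kim, 1), (Kim, F, 1, Ned, 3), (Kim, F, 1, Xia, 7), (Kim, F, 1, Yan, 2), (Ned, F, 3, Kim, 1), (Ned, F, 3, Ned, 3), (Ned, F, 3, Xia, 7), (Ned, F, 3, Yan, 2), (Tai, C, 8, Fay, 4), (Tai, C, 8, Kim, 9), (Tai, C, 8, Tai, 8), (Xia, F, 7, Kim, 1), (Xia, F, 7, Ned, 3), (Xia, F, 7, Xia, 7), (Xia, F, 7, Yan, 2), (Yan, F, 2, Kim, 1), (Yan, F, 2, Ned, 3), (Yan, F, 2, Xia, 7), (Yan, F, 2, Yan, 2)}
σ[credits < credits2]: keep tuples satisfying credits < credits2 → {(Fay, C, 4, Kim, 9), (Fay, C, 4, Tai, 8), (Kim, F, 1, Ned, 3), (Kim, F, 1, Xia, 7), (Kim, F, 1, Yan, 2), (Ned, F, 3, Xia, 7), (Tai, C, 8, Kim, 9), (Yan, F, 2, Ned, 3), (Yan, F, 2, Xia, 7)}
Keep only column(s) sname2, credits: {(Kim, 4), (Kim, 8), (Ned, 1), (Ned, 2), (Tai, 4), (Xia, 1), (Xia, 2), (Xia, 3), (Yan, 1)}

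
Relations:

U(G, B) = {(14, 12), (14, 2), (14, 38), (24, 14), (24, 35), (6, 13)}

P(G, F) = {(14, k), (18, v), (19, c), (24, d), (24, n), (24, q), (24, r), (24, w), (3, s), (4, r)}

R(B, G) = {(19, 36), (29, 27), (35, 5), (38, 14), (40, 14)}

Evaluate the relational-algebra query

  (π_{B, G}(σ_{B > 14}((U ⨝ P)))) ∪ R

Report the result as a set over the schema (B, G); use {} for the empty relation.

{(19, 36), (29, 27), (35, 24), (35, 5), (38, 14), (40, 14)}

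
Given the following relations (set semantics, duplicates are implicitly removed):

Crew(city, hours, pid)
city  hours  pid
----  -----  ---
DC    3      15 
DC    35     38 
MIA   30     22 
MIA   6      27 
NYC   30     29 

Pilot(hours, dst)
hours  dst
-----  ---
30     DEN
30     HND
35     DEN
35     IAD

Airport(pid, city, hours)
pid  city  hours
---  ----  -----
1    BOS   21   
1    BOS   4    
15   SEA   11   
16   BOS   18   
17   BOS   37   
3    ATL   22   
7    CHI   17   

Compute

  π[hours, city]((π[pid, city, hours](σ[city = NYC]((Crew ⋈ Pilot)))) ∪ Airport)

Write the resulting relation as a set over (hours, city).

{(11, SEA), (17, CHI), (18, BOS), (21, BOS), (22, ATL), (30, NYC), (37, BOS), (4, BOS)}

Natural join on hours: {(DC, 35, 38, DEN), (DC, 35, 38, IAD), (MIA, 30, 22, DEN), (MIA, 30, 22, HND), (NYC, 30, 29, DEN), (NYC, 30, 29, HND)}
Apply σ_{city = NYC}; surviving tuples: {(NYC, 30, 29, DEN), (NYC, 30, 29, HND)}
Projecting to pid, city, hours (1 duplicate(s) eliminated): {(29, NYC, 30)}
Union: {(29, NYC, 30)} with {(1, BOS, 21), (1, BOS, 4), (15, SEA, 11), (16, BOS, 18), (17, BOS, 37), (3, ATL, 22), (7, CHI, 17)} → {(1, BOS, 21), (1, BOS, 4), (15, SEA, 11), (16, BOS, 18), (17, BOS, 37), (29, NYC, 30), (3, ATL, 22), (7, CHI, 17)}
Projecting to hours, city: {(11, SEA), (17, CHI), (18, BOS), (21, BOS), (22, ATL), (30, NYC), (37, BOS), (4, BOS)}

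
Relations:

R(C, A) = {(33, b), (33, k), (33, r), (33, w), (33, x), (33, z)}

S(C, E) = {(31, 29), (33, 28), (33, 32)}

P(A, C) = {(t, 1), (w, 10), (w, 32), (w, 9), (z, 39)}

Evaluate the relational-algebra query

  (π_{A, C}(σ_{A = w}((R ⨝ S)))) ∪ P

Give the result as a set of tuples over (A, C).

{(t, 1), (w, 10), (w, 32), (w, 33), (w, 9), (z, 39)}

R ⋈ S (natural join on C): {(33, b, 28), (33, b, 32), (33, k, 28), (33, k, 32), (33, r, 28), (33, r, 32), (33, w, 28), (33, w, 32), (33, x, 28), (33, x, 32), (33, z, 28), (33, z, 32)}
Filtering on A = w leaves {(33, w, 28), (33, w, 32)}.
π_{A, C} gives {(w, 33)} (1 duplicate(s) eliminated).
Union: {(w, 33)} with {(t, 1), (w, 10), (w, 32), (w, 9), (z, 39)} → {(t, 1), (w, 10), (w, 32), (w, 33), (w, 9), (z, 39)}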